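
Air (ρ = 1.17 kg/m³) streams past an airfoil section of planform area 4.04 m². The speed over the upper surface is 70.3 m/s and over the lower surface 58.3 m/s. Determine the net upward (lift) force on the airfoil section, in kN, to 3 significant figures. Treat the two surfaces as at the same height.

F ≈ 3.65 kN

From P + ½ρv² = const at equal height, P_low − P_up = ½ρ(v_up² − v_low²).
ΔP = ½·1.17·(70.3² − 58.3²) = 903 Pa.
Lift = ΔP · A = 903 × 4.04 = 3650 N.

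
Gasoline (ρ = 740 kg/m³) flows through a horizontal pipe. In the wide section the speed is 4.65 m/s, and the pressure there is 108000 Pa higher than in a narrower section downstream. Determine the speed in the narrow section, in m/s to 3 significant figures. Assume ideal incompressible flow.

v₂ ≈ 17.7 m/s

With h₁ = h₂, rearranging Bernoulli gives v₂ = √(v₁² + 2ΔP/ρ).
v₂ = √(4.65² + 2·108000/740) = √(21.6 + 292) = 17.7 m/s.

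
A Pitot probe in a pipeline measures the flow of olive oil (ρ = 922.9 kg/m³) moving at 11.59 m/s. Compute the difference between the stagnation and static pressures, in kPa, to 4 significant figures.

At the stagnation point the flow is brought to rest, so Bernoulli gives P_stag − P_static = ½ρv².
ΔP = ½·922.9·11.59² = 61990 Pa.

61.99 kPa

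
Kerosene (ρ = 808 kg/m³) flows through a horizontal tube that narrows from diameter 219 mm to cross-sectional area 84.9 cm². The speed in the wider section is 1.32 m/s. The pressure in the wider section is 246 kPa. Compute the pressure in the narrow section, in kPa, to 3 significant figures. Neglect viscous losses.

P₂ ≈ 233 kPa

By continuity, v₂ = v₁·A₁/A₂ = 1.32·(377/84.9) = 5.86 m/s.
Bernoulli (h₁ = h₂): P₁ − P₂ = ½ρ(v₂² − v₁²).
P₂ = P₁ − ½ρ(v₂² − v₁²) = 246000 − ½·808·(5.86² − 1.32²) = 246000 − 13200 = 233000 Pa.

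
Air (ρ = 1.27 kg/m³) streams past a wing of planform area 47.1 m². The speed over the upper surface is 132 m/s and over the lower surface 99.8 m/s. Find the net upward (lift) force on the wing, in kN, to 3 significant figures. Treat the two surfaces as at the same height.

The faster flow above has the lower pressure; Bernoulli (same height) gives ΔP = ½ρ(v_up² − v_low²).
ΔP = ½·1.27·(132² − 99.8²) = 4740 Pa.
Lift = ΔP · A = 4740 × 47.1 = 223000 N.

F = 223 kN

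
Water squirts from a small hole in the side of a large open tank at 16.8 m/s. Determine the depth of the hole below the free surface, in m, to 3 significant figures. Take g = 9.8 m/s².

Inverting v = √(2gh) gives h = v² / 2g.
h = 16.8²/(2·9.8) = 282/19.60 = 14.4 m.

h = 14.4 m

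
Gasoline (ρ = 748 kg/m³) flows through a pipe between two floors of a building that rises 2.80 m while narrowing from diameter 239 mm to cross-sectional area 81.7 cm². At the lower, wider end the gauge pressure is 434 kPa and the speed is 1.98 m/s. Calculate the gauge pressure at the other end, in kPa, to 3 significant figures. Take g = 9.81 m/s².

Mass conservation (A₁v₁ = A₂v₂) gives v₂ = 1.98 × 449/81.7 = 10.9 m/s.
Bernoulli: P₁ + ½ρv₁² + ρg h₁ = P₂ + ½ρv₂² + ρg h₂, so P₂ = P₁ + ½ρ(v₁² − v₂²) − ρg(h₂ − h₁).
P₂ = 434000 + ½·748·(1.98² − 10.9²) − 748·9.81·(+2.80) = 434000 + (-42700) − (20500) = 371000 Pa.

P₂ = 371 kPa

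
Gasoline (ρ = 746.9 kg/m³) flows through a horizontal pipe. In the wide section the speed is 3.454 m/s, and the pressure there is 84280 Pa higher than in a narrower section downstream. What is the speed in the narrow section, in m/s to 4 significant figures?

v₂ ≈ 15.41 m/s

With h₁ = h₂, rearranging Bernoulli gives v₂ = √(v₁² + 2ΔP/ρ).
v₂ = √(3.454² + 2·84280/746.9) = √(11.93 + 225.7) = 15.41 m/s.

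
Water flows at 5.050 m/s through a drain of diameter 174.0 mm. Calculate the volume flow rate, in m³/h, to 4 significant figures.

Q = A·v = 0.02378 m² × 5.050 m/s = 0.1201 m³/s.
Converting: 0.1201 m³/s × 3600 = 432.3 m³/h.

Q = 432.3 m³/h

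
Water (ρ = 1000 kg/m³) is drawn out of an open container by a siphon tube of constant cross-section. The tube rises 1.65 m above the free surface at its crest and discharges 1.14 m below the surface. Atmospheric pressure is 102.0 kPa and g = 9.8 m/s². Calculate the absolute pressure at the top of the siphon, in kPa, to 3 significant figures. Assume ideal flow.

P_top ≈ 74.7 kPa

The outlet speed comes from Torricelli: v = √(2g·1.14) = 4.73 m/s.
The bore is uniform, so the speed at the crest is the same v. Bernoulli surface→crest: P_atm = P_top + ½ρv² + ρg·h_top.
P_top = 102000 − ½·1000·4.73² − 1000·9.8·1.65 = 74700 Pa.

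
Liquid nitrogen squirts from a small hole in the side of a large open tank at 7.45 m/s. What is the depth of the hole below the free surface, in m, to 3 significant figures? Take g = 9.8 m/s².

h = 2.83 m

Torricelli: v = √(2gh), so h = v²/(2g).
h = 7.45²/(2·9.8) = 55.5/19.60 = 2.83 m.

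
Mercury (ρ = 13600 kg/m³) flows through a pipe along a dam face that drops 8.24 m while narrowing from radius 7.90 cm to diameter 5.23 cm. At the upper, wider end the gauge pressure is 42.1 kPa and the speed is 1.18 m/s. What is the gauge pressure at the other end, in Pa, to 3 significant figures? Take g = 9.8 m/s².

Mass conservation (A₁v₁ = A₂v₂) gives v₂ = 1.18 × 196/21.5 = 10.8 m/s.
Applying Bernoulli between the two ends and solving for P₂: P₂ = P₁ + ½ρ(v₁² − v₂²) − ρgΔh.
P₂ = 42100 + ½·13600·(1.18² − 10.8²) − 13600·9.8·(−8.24) = 42100 + (-779000) − (-1100000) = 361000 Pa.

P₂ ≈ 361000 Pa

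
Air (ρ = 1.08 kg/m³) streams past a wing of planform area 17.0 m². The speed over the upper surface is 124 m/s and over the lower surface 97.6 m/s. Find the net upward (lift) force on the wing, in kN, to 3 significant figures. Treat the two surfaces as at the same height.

From P + ½ρv² = const at equal height, P_low − P_up = ½ρ(v_up² − v_low²).
ΔP = ½·1.08·(124² − 97.6²) = 3160 Pa.
Lift = ΔP · A = 3160 × 17.0 = 53700 N.

F ≈ 53.7 kN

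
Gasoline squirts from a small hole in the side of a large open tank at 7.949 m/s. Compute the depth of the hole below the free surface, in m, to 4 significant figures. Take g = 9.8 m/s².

h ≈ 3.224 m

For a small hole in a large open tank, ½v² = gh, giving h = v²/(2g).
h = 7.949²/(2·9.8) = 63.19/19.60 = 3.224 m.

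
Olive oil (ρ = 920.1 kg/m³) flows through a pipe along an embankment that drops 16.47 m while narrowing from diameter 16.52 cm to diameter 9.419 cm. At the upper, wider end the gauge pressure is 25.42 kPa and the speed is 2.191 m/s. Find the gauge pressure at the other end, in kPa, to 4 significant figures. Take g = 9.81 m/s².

Continuity gives A₁v₁ = A₂v₂, so v₂ = (214.3 cm²)/(69.68 cm²) × 2.191 m/s = 6.740 m/s.
Bernoulli: P₁ + ½ρv₁² + ρg h₁ = P₂ + ½ρv₂² + ρg h₂, so P₂ = P₁ + ½ρ(v₁² − v₂²) − ρg(h₂ − h₁).
P₂ = 25420 + ½·920.1·(2.191² − 6.740²) − 920.1·9.81·(−16.47) = 25420 + (-18690) − (-148700) = 155400 Pa.

P₂ = 155.4 kPa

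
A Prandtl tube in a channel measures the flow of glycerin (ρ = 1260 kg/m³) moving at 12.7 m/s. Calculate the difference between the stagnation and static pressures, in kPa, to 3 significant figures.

At the stagnation point the flow is brought to rest, so Bernoulli gives P_stag − P_static = ½ρv².
ΔP = ½·1260·12.7² = 102000 Pa.

ΔP ≈ 102 kPa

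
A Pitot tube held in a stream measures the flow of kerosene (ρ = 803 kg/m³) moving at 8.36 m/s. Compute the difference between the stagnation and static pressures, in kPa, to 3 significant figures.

The dynamic pressure equals the rise in static pressure at the stagnation point: ΔP = ½ρv².
ΔP = ½·803·8.36² = 28100 Pa.

ΔP ≈ 28.1 kPa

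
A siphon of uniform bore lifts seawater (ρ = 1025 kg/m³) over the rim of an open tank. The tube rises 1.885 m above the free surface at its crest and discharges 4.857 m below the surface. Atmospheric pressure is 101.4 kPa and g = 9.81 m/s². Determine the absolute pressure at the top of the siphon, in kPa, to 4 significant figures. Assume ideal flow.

From the surface to the outlet (both open to atmosphere, surface at rest): v = √(2g·h_out) = √(2·9.81·4.857) = 9.762 m/s.
Continuity keeps v the same throughout the tube; from surface to crest, P_atm + 0 = P_top + ½ρv² + ρg·h_top.
P_top = 101400 − ½·1025·9.762² − 1025·9.81·1.885 = 33610 Pa.

P_top = 33.61 kPa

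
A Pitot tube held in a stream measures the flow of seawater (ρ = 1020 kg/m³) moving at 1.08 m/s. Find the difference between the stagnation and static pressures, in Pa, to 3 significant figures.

ΔP = 595 Pa

At the stagnation point the flow is brought to rest, so Bernoulli gives P_stag − P_static = ½ρv².
ΔP = ½·1020·1.08² = 595 Pa.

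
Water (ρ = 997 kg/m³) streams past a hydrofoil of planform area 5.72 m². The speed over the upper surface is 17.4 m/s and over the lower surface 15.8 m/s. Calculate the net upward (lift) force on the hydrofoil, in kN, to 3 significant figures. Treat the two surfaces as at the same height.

F ≈ 151 kN

The faster flow above has the lower pressure; Bernoulli (same height) gives ΔP = ½ρ(v_up² − v_low²).
ΔP = ½·997·(17.4² − 15.8²) = 26500 Pa.
Lift = ΔP · A = 26500 × 5.72 = 151000 N.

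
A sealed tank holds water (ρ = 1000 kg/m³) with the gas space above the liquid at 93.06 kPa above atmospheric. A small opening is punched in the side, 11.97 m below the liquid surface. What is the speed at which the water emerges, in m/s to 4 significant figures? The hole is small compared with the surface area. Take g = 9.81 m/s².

Take point 1 at the surface (v₁ ≈ 0) and point 2 at the hole (at atmospheric pressure). Bernoulli: P₁ + ρg h = P_atm + ½ρv₂².
With P₁ − P_atm = 93060 Pa, v₂ = √(2gh + 2ΔP/ρ) = √(2·9.81·11.97 + 2·93060/1000) = 20.52 m/s.

20.52 m/s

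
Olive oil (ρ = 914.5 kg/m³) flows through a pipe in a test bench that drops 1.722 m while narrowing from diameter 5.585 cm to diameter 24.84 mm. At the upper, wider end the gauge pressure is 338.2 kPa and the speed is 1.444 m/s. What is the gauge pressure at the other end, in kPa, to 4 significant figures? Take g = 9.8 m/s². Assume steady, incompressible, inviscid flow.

P₂ ≈ 330.2 kPa

The volume flow rate is constant, so v₂ = (A₁/A₂)v₁ = (24.50/4.846)·1.444 = 7.300 m/s.
Applying Bernoulli between the two ends and solving for P₂: P₂ = P₁ + ½ρ(v₁² − v₂²) − ρgΔh.
P₂ = 338200 + ½·914.5·(1.444² − 7.300²) − 914.5·9.8·(−1.722) = 338200 + (-23410) − (-15430) = 330200 Pa.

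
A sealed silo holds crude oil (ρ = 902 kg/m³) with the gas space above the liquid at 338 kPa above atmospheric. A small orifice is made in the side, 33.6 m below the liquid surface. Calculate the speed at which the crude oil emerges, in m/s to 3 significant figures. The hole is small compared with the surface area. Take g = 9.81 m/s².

v = 37.5 m/s

Take point 1 at the surface (v₁ ≈ 0) and point 2 at the hole (at atmospheric pressure). Bernoulli: P₁ + ρg h = P_atm + ½ρv₂².
With P₁ − P_atm = 338000 Pa, v₂ = √(2gh + 2ΔP/ρ) = √(2·9.81·33.6 + 2·338000/902) = 37.5 m/s.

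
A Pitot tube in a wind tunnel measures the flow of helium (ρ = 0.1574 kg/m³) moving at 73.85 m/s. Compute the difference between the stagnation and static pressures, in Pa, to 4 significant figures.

Bernoulli between the free stream and the stagnation point: ½ρv² = P_stag − P_static.
ΔP = ½·0.1574·73.85² = 429.2 Pa.

ΔP = 429.2 Pa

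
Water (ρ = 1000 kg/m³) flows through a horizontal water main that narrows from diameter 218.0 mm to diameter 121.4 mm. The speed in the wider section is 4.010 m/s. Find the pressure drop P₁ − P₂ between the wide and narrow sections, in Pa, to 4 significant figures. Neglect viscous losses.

Mass conservation (A₁v₁ = A₂v₂) gives v₂ = 4.010 × 373.3/115.8 = 12.93 m/s.
Along the horizontal streamline, P + ½ρv² is constant.
P₁ − P₂ = ½·1000·(12.93² − 4.010²) = ½·1000·151.1 = 75560 Pa.

75560 Pa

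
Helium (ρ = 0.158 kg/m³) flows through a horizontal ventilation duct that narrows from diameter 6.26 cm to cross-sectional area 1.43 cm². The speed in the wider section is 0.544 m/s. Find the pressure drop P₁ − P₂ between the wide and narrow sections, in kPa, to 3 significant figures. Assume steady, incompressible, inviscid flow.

ΔP = 0.0108 kPa

The volume flow rate is constant, so v₂ = (A₁/A₂)v₁ = (30.8/1.43)·0.544 = 11.7 m/s.
Bernoulli (h₁ = h₂): P₁ − P₂ = ½ρ(v₂² − v₁²).
P₁ − P₂ = ½·0.158·(11.7² − 0.544²) = ½·0.158·137 = 10.8 Pa.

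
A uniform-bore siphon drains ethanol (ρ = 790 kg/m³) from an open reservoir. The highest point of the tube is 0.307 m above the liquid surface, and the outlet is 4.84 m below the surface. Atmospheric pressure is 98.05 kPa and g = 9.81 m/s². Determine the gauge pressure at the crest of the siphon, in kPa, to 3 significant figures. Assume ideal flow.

From the surface to the outlet (both open to atmosphere, surface at rest): v = √(2g·h_out) = √(2·9.81·4.84) = 9.74 m/s.
Continuity keeps v the same throughout the tube; from surface to crest, P_atm + 0 = P_top + ½ρv² + ρg·h_top.
P_top = 98050 − ½·790·9.74² − 790·9.81·0.307 = 58200 Pa. So P_gauge = P_top − P_atm = -39900 Pa.

P_gauge = -39.9 kPa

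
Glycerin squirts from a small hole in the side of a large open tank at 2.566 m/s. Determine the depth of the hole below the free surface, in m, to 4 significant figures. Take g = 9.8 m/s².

h ≈ 0.3359 m

Torricelli: v = √(2gh), so h = v²/(2g).
h = 2.566²/(2·9.8) = 6.584/19.60 = 0.3359 m.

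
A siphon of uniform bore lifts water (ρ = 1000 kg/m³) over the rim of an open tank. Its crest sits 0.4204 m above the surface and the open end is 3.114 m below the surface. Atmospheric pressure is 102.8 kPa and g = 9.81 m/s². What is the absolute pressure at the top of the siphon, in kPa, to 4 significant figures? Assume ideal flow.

Bernoulli surface→outlet gives ½v² = g·h_out, so v = √(2·9.81·3.114) = 7.816 m/s.
Continuity keeps v the same throughout the tube; from surface to crest, P_atm + 0 = P_top + ½ρv² + ρg·h_top.
P_top = 102800 − ½·1000·7.816² − 1000·9.81·0.4204 = 68130 Pa.

P_top = 68.13 kPa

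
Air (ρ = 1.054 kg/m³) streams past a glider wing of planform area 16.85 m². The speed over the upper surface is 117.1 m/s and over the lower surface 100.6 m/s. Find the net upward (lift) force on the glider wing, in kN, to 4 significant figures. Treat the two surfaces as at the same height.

F ≈ 31.90 kN

From P + ½ρv² = const at equal height, P_low − P_up = ½ρ(v_up² − v_low²).
ΔP = ½·1.054·(117.1² − 100.6²) = 1893 Pa.
Lift = ΔP · A = 1893 × 16.85 = 31900 N.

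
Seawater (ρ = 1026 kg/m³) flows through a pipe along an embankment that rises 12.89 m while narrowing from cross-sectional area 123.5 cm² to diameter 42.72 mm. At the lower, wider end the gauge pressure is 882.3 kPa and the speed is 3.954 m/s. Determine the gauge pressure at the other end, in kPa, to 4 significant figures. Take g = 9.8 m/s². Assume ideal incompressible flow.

165.3 kPa

The volume flow rate is constant, so v₂ = (A₁/A₂)v₁ = (123.5/14.33)·3.954 = 34.07 m/s.
Energy conservation along the streamline gives P₂ = P₁ − ½ρ(v₂² − v₁²) − ρg(h₂ − h₁).
P₂ = 882300 + ½·1026·(3.954² − 34.07²) − 1026·9.8·(+12.89) = 882300 + (-587400) − (129600) = 165300 Pa.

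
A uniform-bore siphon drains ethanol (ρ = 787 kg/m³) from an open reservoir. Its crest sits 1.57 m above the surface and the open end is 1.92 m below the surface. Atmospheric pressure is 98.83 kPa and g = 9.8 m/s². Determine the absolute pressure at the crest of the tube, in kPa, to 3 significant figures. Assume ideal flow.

From the surface to the outlet (both open to atmosphere, surface at rest): v = √(2g·h_out) = √(2·9.8·1.92) = 6.13 m/s.
The bore is uniform, so the speed at the crest is the same v. Bernoulli surface→crest: P_atm = P_top + ½ρv² + ρg·h_top.
P_top = 98830 − ½·787·6.13² − 787·9.8·1.57 = 71900 Pa.

71.9 kPa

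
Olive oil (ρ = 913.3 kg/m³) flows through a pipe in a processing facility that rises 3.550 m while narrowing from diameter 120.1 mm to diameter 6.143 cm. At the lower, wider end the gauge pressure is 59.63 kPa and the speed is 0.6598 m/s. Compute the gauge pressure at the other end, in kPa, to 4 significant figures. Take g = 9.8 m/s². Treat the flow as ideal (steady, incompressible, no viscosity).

Mass conservation (A₁v₁ = A₂v₂) gives v₂ = 0.6598 × 113.3/29.64 = 2.522 m/s.
Energy conservation along the streamline gives P₂ = P₁ − ½ρ(v₂² − v₁²) − ρg(h₂ − h₁).
P₂ = 59630 + ½·913.3·(0.6598² − 2.522²) − 913.3·9.8·(+3.550) = 59630 + (-2706) − (31770) = 25150 Pa.

P₂ = 25.15 kPa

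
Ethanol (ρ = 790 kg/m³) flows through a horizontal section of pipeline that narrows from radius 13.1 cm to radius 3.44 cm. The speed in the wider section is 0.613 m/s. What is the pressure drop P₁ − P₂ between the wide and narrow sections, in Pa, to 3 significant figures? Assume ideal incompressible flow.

The volume flow rate is constant, so v₂ = (A₁/A₂)v₁ = (539/37.2)·0.613 = 8.89 m/s.
Along the horizontal streamline, P + ½ρv² is constant.
P₁ − P₂ = ½·790·(8.89² − 0.613²) = ½·790·78.7 = 31100 Pa.

ΔP ≈ 31100 Pa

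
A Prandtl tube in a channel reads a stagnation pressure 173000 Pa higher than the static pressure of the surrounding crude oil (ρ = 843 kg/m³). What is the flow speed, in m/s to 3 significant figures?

Bernoulli between the free stream and the stagnation point: ½ρv² = P_stag − P_static.
v = √(2ΔP/ρ) = √(2·173000/843) = 20.3 m/s.

v ≈ 20.3 m/s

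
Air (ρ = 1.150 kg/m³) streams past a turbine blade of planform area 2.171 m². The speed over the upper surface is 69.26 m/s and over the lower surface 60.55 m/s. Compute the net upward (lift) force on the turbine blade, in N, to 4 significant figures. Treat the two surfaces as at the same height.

The faster flow above has the lower pressure; Bernoulli (same height) gives ΔP = ½ρ(v_up² − v_low²).
ΔP = ½·1.150·(69.26² − 60.55²) = 650.1 Pa.
Lift = ΔP · A = 650.1 × 2.171 = 1411 N.

F = 1411 N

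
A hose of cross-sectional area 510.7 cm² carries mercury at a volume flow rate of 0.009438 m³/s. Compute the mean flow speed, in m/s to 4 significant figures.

v ≈ 0.1848 m/s

Q = 0.009438 m³/s = 0.009438 m³/s.
v = Q/A = 0.009438 / 0.05107 = 0.1848 m/s.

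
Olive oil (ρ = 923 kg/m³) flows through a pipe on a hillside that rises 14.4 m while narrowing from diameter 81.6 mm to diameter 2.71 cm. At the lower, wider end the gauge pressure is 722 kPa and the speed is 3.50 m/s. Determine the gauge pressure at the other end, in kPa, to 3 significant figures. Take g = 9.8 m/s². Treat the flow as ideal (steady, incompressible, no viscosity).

P₂ ≈ 133 kPa

By continuity, v₂ = v₁·A₁/A₂ = 3.50·(52.3/5.77) = 31.7 m/s.
Bernoulli: P₁ + ½ρv₁² + ρg h₁ = P₂ + ½ρv₂² + ρg h₂, so P₂ = P₁ + ½ρ(v₁² − v₂²) − ρg(h₂ − h₁).
P₂ = 722000 + ½·923·(3.50² − 31.7²) − 923·9.8·(+14.4) = 722000 + (-459000) − (130000) = 133000 Pa.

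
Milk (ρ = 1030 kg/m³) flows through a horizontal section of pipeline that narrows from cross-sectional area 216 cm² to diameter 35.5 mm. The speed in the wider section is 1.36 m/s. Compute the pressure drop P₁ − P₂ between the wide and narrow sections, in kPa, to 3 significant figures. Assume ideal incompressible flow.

Mass conservation (A₁v₁ = A₂v₂) gives v₂ = 1.36 × 216/9.90 = 29.7 m/s.
Along the horizontal streamline, P + ½ρv² is constant.
P₁ − P₂ = ½·1030·(29.7² − 1.36²) = ½·1030·879 = 453000 Pa.

ΔP = 453 kPa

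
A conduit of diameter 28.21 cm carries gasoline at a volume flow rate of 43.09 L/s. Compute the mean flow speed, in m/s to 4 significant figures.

Q = 43.09 L/s = 0.04309 m³/s.
v = Q/A = 0.04309 / 0.06250 = 0.6894 m/s.

v = 0.6894 m/s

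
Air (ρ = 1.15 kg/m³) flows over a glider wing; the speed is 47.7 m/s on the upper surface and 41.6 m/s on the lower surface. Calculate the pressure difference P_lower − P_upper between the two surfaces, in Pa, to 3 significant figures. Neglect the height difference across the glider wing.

The pressure is lower where the speed is higher: ΔP = ½ρ(v_up² − v_low²).
ΔP = ½·1.15·(47.7² − 41.6²) = 313 Pa.

313 Pa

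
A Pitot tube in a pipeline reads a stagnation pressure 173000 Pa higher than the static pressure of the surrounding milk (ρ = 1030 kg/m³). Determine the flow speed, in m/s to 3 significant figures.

v ≈ 18.3 m/s

Bernoulli between the free stream and the stagnation point: ½ρv² = P_stag − P_static.
v = √(2ΔP/ρ) = √(2·173000/1030) = 18.3 m/s.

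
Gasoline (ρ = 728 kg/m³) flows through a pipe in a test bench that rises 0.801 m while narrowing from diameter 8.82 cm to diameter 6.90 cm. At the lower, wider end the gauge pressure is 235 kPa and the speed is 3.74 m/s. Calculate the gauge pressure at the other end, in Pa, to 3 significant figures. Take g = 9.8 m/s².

Mass conservation (A₁v₁ = A₂v₂) gives v₂ = 3.74 × 61.1/37.4 = 6.11 m/s.
Bernoulli: P₁ + ½ρv₁² + ρg h₁ = P₂ + ½ρv₂² + ρg h₂, so P₂ = P₁ + ½ρ(v₁² − v₂²) − ρg(h₂ − h₁).
P₂ = 235000 + ½·728·(3.74² − 6.11²) − 728·9.8·(+0.801) = 235000 + (-8500) − (5710) = 221000 Pa.

221000 Pa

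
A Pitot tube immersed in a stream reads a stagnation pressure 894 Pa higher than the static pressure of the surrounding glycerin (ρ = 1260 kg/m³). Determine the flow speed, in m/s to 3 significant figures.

Bernoulli between the free stream and the stagnation point: ½ρv² = P_stag − P_static.
v = √(2ΔP/ρ) = √(2·894/1260) = 1.19 m/s.

v ≈ 1.19 m/s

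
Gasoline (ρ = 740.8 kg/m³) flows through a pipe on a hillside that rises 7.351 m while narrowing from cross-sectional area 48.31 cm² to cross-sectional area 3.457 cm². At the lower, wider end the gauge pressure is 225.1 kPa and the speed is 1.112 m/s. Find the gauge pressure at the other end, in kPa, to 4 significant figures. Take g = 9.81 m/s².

P₂ ≈ 82.69 kPa

Mass conservation (A₁v₁ = A₂v₂) gives v₂ = 1.112 × 48.31/3.457 = 15.54 m/s.
Energy conservation along the streamline gives P₂ = P₁ − ½ρ(v₂² − v₁²) − ρg(h₂ − h₁).
P₂ = 225100 + ½·740.8·(1.112² − 15.54²) − 740.8·9.81·(+7.351) = 225100 + (-88990) − (53420) = 82690 Pa.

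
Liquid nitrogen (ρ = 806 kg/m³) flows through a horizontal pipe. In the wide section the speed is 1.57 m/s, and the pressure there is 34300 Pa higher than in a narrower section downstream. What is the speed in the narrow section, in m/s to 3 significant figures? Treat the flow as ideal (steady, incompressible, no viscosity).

v₂ ≈ 9.36 m/s

With h₁ = h₂, rearranging Bernoulli gives v₂ = √(v₁² + 2ΔP/ρ).
v₂ = √(1.57² + 2·34300/806) = √(2.46 + 85.1) = 9.36 m/s.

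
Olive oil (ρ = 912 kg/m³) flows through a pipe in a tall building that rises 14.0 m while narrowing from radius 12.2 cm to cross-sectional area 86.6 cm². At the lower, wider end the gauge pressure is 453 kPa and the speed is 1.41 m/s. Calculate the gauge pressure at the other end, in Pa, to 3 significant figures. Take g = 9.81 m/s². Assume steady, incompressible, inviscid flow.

P₂ ≈ 302000 Pa

Continuity gives A₁v₁ = A₂v₂, so v₂ = (468 cm²)/(86.6 cm²) × 1.41 m/s = 7.61 m/s.
Applying Bernoulli between the two ends and solving for P₂: P₂ = P₁ + ½ρ(v₁² − v₂²) − ρgΔh.
P₂ = 453000 + ½·912·(1.41² − 7.61²) − 912·9.81·(+14.0) = 453000 + (-25500) − (125000) = 302000 Pa.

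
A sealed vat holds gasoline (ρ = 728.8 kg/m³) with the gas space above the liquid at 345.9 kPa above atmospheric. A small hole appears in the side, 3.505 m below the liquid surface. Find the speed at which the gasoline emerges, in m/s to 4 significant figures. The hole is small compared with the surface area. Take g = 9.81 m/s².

Take point 1 at the surface (v₁ ≈ 0) and point 2 at the hole (at atmospheric pressure). Bernoulli: P₁ + ρg h = P_atm + ½ρv₂².
With P₁ − P_atm = 345900 Pa, v₂ = √(2gh + 2ΔP/ρ) = √(2·9.81·3.505 + 2·345900/728.8) = 31.91 m/s.

v ≈ 31.91 m/s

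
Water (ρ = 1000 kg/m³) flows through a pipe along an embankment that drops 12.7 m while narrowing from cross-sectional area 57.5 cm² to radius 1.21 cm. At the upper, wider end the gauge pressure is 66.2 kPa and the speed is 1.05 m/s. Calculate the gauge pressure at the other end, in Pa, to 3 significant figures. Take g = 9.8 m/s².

The volume flow rate is constant, so v₂ = (A₁/A₂)v₁ = (57.5/4.60)·1.05 = 13.1 m/s.
Energy conservation along the streamline gives P₂ = P₁ − ½ρ(v₂² − v₁²) − ρg(h₂ − h₁).
P₂ = 66200 + ½·1000·(1.05² − 13.1²) − 1000·9.8·(−12.7) = 66200 + (-85600) − (-124000) = 105000 Pa.

P₂ ≈ 105000 Pa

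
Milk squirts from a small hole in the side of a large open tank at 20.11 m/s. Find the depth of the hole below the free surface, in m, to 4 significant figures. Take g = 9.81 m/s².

For a small hole in a large open tank, ½v² = gh, giving h = v²/(2g).
h = 20.11²/(2·9.81) = 404.4/19.62 = 20.61 m.

h ≈ 20.61 m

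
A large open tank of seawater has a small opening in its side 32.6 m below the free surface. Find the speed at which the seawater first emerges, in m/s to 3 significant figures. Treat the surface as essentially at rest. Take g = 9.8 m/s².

The surface is effectively still and both ends are open, so ½v² = gh and v = √(2·9.8·32.6) = 25.3 m/s.

v ≈ 25.3 m/s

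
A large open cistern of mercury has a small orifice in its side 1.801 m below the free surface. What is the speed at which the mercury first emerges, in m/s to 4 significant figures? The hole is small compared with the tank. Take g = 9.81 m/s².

Bernoulli from surface to hole (P equal, v_surface ≈ 0): v = √(2gh) = √(2×9.81×1.801) = 5.944 m/s.

v ≈ 5.944 m/s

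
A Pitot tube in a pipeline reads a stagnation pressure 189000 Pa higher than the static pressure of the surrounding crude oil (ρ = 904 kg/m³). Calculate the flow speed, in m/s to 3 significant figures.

v = 20.4 m/s

The dynamic pressure equals the rise in static pressure at the stagnation point: ΔP = ½ρv².
v = √(2ΔP/ρ) = √(2·189000/904) = 20.4 m/s.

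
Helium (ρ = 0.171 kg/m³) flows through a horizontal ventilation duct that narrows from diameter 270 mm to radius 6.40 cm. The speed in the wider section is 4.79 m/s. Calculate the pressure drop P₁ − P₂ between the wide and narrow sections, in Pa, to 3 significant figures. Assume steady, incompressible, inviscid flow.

ΔP = 36.9 Pa

Continuity gives A₁v₁ = A₂v₂, so v₂ = (573 cm²)/(129 cm²) × 4.79 m/s = 21.3 m/s.
With no height change, Bernoulli's equation is P₁ + ½ρv₁² = P₂ + ½ρv₂².
P₁ − P₂ = ½·0.171·(21.3² − 4.79²) = ½·0.171·431 = 36.9 Pa.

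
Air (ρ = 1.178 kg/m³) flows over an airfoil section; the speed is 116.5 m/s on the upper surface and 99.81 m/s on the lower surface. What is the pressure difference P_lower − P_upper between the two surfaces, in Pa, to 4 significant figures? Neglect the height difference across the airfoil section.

ΔP = 2126 Pa

Bernoulli (same height): P_lower − P_upper = ½ρ(v_upper² − v_lower²).
ΔP = ½·1.178·(116.5² − 99.81²) = 2126 Pa.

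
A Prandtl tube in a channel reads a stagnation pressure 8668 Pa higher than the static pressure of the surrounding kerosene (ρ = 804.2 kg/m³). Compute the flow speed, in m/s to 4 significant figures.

v ≈ 4.643 m/s

At the stagnation point the flow is brought to rest, so Bernoulli gives P_stag − P_static = ½ρv².
v = √(2ΔP/ρ) = √(2·8668/804.2) = 4.643 m/s.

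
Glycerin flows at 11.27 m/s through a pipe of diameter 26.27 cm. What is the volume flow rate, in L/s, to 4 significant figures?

Q ≈ 610.8 L/s

Q = A·v = 0.05420 m² × 11.27 m/s = 0.6108 m³/s.
Converting: 0.6108 m³/s × 1000 = 610.8 L/s.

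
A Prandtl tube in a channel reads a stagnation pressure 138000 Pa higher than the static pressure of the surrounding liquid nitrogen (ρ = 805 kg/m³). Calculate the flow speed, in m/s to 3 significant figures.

v ≈ 18.5 m/s

Bernoulli between the free stream and the stagnation point: ½ρv² = P_stag − P_static.
v = √(2ΔP/ρ) = √(2·138000/805) = 18.5 m/s.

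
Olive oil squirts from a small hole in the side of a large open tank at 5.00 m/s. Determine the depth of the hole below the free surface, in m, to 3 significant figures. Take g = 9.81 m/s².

1.27 m

Inverting v = √(2gh) gives h = v² / 2g.
h = 5.00²/(2·9.81) = 25.0/19.62 = 1.27 m.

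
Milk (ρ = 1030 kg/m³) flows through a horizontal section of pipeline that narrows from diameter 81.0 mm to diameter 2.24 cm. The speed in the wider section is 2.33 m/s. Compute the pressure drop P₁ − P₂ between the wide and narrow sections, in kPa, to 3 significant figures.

ΔP ≈ 475 kPa

Mass conservation (A₁v₁ = A₂v₂) gives v₂ = 2.33 × 51.5/3.94 = 30.5 m/s.
With no height change, Bernoulli's equation is P₁ + ½ρv₁² = P₂ + ½ρv₂².
P₁ − P₂ = ½·1030·(30.5² − 2.33²) = ½·1030·923 = 475000 Pa.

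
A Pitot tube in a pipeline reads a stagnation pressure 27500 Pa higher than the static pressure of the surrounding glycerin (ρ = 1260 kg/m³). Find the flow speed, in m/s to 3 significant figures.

The dynamic pressure equals the rise in static pressure at the stagnation point: ΔP = ½ρv².
v = √(2ΔP/ρ) = √(2·27500/1260) = 6.61 m/s.

v ≈ 6.61 m/s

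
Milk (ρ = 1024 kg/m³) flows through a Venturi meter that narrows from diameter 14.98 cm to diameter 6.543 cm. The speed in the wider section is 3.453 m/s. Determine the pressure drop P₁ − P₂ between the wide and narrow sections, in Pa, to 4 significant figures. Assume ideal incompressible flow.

By continuity, v₂ = v₁·A₁/A₂ = 3.453·(176.2/33.62) = 18.10 m/s.
The pipe is horizontal, so Bernoulli reduces to P₁ + ½ρv₁² = P₂ + ½ρv₂².
P₁ − P₂ = ½·1024·(18.10² − 3.453²) = ½·1024·315.7 = 161600 Pa.

161600 Pa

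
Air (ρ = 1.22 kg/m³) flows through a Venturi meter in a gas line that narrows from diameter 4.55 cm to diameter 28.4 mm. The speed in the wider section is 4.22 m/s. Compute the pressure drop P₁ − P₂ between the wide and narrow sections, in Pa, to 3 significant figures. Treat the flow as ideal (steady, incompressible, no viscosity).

60.7 Pa

The volume flow rate is constant, so v₂ = (A₁/A₂)v₁ = (16.3/6.33)·4.22 = 10.8 m/s.
Bernoulli (h₁ = h₂): P₁ − P₂ = ½ρ(v₂² − v₁²).
P₁ − P₂ = ½·1.22·(10.8² − 4.22²) = ½·1.22·99.5 = 60.7 Pa.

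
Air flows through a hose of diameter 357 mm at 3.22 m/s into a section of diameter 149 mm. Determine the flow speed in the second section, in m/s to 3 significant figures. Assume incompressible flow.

Continuity gives A₁v₁ = A₂v₂, so v₂ = (1000 cm²)/(174 cm²) × 3.22 m/s = 18.5 m/s.

v₂ = 18.5 m/s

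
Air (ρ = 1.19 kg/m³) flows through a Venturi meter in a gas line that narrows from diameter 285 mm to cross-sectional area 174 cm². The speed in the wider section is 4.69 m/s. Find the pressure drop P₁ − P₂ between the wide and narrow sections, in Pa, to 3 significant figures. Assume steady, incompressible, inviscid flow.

ΔP ≈ 163 Pa

The volume flow rate is constant, so v₂ = (A₁/A₂)v₁ = (638/174)·4.69 = 17.2 m/s.
Bernoulli (h₁ = h₂): P₁ − P₂ = ½ρ(v₂² − v₁²).
P₁ − P₂ = ½·1.19·(17.2² − 4.69²) = ½·1.19·274 = 163 Pa.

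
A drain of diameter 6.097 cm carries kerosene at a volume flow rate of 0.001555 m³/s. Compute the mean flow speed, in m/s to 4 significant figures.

Q = 0.001555 m³/s = 0.001555 m³/s.
v = Q/A = 0.001555 / 0.002920 = 0.5326 m/s.

v ≈ 0.5326 m/s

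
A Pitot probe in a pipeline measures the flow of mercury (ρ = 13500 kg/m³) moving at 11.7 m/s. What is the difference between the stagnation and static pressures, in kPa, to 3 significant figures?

924 kPa

Bernoulli between the free stream and the stagnation point: ½ρv² = P_stag − P_static.
ΔP = ½·13500·11.7² = 924000 Pa.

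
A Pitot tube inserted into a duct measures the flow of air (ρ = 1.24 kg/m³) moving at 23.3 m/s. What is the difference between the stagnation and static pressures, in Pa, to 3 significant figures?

At the stagnation point the flow is brought to rest, so Bernoulli gives P_stag − P_static = ½ρv².
ΔP = ½·1.24·23.3² = 337 Pa.

ΔP ≈ 337 Pa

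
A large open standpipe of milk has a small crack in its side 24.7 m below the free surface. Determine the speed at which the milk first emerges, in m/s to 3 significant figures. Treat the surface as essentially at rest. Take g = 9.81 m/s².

v = 22.0 m/s

The surface is effectively still and both ends are open, so ½v² = gh and v = √(2·9.81·24.7) = 22.0 m/s.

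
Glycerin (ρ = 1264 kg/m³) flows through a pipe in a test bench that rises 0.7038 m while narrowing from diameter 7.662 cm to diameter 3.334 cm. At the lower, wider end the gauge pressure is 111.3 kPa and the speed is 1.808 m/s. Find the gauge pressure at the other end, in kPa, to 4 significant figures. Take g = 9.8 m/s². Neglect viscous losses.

Continuity gives A₁v₁ = A₂v₂, so v₂ = (46.11 cm²)/(8.730 cm²) × 1.808 m/s = 9.549 m/s.
Applying Bernoulli between the two ends and solving for P₂: P₂ = P₁ + ½ρ(v₁² − v₂²) − ρgΔh.
P₂ = 111300 + ½·1264·(1.808² − 9.549²) − 1264·9.8·(+0.7038) = 111300 + (-55560) − (8718) = 47020 Pa.

P₂ = 47.02 kPa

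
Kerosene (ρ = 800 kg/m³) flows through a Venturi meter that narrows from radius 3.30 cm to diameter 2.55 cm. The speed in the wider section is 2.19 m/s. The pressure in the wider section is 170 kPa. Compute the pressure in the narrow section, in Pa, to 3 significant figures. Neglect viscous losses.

By continuity, v₂ = v₁·A₁/A₂ = 2.19·(34.2/5.11) = 14.7 m/s.
With no height change, Bernoulli's equation is P₁ + ½ρv₁² = P₂ + ½ρv₂².
P₂ = P₁ − ½ρ(v₂² − v₁²) = 170000 − ½·800·(14.7² − 2.19²) = 170000 − 84200 = 85800 Pa.

P₂ = 85800 Pa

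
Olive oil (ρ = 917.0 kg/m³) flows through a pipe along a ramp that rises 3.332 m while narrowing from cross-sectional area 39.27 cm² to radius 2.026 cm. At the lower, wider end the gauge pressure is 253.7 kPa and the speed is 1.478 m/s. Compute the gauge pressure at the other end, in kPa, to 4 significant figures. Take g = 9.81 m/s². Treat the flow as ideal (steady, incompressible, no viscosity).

P₂ = 215.4 kPa

By continuity, v₂ = v₁·A₁/A₂ = 1.478·(39.27/12.90) = 4.501 m/s.
Energy conservation along the streamline gives P₂ = P₁ − ½ρ(v₂² − v₁²) − ρg(h₂ − h₁).
P₂ = 253700 + ½·917.0·(1.478² − 4.501²) − 917.0·9.81·(+3.332) = 253700 + (-8287) − (29970) = 215400 Pa.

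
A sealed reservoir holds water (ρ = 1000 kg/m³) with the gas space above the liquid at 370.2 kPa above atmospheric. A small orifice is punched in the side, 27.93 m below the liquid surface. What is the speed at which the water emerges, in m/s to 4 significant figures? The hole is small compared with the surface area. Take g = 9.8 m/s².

35.89 m/s

Take point 1 at the surface (v₁ ≈ 0) and point 2 at the hole (at atmospheric pressure). Bernoulli: P₁ + ρg h = P_atm + ½ρv₂².
With P₁ − P_atm = 370200 Pa, v₂ = √(2gh + 2ΔP/ρ) = √(2·9.8·27.93 + 2·370200/1000) = 35.89 m/s.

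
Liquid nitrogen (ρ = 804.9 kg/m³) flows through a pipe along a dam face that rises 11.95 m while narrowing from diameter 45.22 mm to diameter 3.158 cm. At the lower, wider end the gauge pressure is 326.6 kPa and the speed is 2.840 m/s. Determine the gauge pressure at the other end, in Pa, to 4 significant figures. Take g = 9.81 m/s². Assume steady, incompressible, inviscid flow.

Continuity gives A₁v₁ = A₂v₂, so v₂ = (16.06 cm²)/(7.833 cm²) × 2.840 m/s = 5.823 m/s.
Bernoulli: P₁ + ½ρv₁² + ρg h₁ = P₂ + ½ρv₂² + ρg h₂, so P₂ = P₁ + ½ρ(v₁² − v₂²) − ρg(h₂ − h₁).
P₂ = 326600 + ½·804.9·(2.840² − 5.823²) − 804.9·9.81·(+11.95) = 326600 + (-10400) − (94360) = 221800 Pa.

P₂ ≈ 221800 Pa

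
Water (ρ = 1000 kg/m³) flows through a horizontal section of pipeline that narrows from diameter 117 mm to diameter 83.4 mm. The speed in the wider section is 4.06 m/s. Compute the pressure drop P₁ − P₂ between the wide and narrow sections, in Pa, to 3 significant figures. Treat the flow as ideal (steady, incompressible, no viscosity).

ΔP = 23700 Pa

The volume flow rate is constant, so v₂ = (A₁/A₂)v₁ = (108/54.6)·4.06 = 7.99 m/s.
With no height change, Bernoulli's equation is P₁ + ½ρv₁² = P₂ + ½ρv₂².
P₁ − P₂ = ½·1000·(7.99² − 4.06²) = ½·1000·47.4 = 23700 Pa.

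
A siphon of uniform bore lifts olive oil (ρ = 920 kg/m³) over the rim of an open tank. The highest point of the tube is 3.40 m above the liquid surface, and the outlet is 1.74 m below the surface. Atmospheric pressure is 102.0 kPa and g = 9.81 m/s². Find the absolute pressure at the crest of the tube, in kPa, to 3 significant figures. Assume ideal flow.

55.6 kPa

Bernoulli surface→outlet gives ½v² = g·h_out, so v = √(2·9.81·1.74) = 5.84 m/s.
Continuity keeps v the same throughout the tube; from surface to crest, P_atm + 0 = P_top + ½ρv² + ρg·h_top.
P_top = 102000 − ½·920·5.84² − 920·9.81·3.40 = 55600 Pa.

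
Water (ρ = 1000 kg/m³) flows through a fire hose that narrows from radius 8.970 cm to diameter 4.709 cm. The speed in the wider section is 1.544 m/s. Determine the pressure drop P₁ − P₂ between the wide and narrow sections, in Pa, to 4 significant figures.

ΔP ≈ 249900 Pa

The volume flow rate is constant, so v₂ = (A₁/A₂)v₁ = (252.8/17.42)·1.544 = 22.41 m/s.
With no height change, Bernoulli's equation is P₁ + ½ρv₁² = P₂ + ½ρv₂².
P₁ − P₂ = ½·1000·(22.41² − 1.544²) = ½·1000·499.8 = 249900 Pa.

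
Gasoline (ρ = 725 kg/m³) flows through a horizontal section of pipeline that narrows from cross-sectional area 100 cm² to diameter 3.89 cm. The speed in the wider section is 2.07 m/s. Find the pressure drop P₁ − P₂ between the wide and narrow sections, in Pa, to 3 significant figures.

ΔP ≈ 108000 Pa

Mass conservation (A₁v₁ = A₂v₂) gives v₂ = 2.07 × 100/11.9 = 17.4 m/s.
The pipe is horizontal, so Bernoulli reduces to P₁ + ½ρv₁² = P₂ + ½ρv₂².
P₁ − P₂ = ½·725·(17.4² − 2.07²) = ½·725·299 = 108000 Pa.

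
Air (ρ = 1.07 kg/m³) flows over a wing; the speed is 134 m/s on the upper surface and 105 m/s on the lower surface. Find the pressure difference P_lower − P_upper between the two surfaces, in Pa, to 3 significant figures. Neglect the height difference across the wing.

3710 Pa

With negligible Δh, P + ½ρv² is constant, so P_low − P_up = ½ρ(v_up² − v_low²).
ΔP = ½·1.07·(134² − 105²) = 3710 Pa.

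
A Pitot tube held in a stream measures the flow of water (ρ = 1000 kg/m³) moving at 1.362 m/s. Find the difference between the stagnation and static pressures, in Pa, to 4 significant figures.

ΔP ≈ 927.5 Pa

At the stagnation point the flow is brought to rest, so Bernoulli gives P_stag − P_static = ½ρv².
ΔP = ½·1000·1.362² = 927.5 Pa.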